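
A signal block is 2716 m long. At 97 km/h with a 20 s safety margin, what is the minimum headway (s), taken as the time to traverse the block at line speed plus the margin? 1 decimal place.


V = 97 / 3.6 = 26.9444 m/s
Block traversal time = 2716 / 26.9444 = 100.8 s
Headway = 100.8 + 20
Headway = 120.8 s

120.8


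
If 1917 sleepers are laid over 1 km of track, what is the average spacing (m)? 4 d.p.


Spacing = 1000 m / number of sleepers
Spacing = 1000 / 1917
Spacing = 0.5216 m

0.5216


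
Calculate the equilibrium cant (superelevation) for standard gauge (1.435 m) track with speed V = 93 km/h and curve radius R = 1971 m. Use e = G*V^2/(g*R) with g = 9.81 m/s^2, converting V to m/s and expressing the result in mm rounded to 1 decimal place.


Convert speed: V = 93 / 3.6 = 25.8333 m/s
Apply formula: e = 1.435 * 25.8333^2 / (9.81 * 1971)
e = 1.435 * 667.3611 / 19335.51
e = 0.049529 m = 49.5 mm

49.5


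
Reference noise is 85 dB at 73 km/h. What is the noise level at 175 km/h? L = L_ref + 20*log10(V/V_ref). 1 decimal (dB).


V/V_ref = 175 / 73 = 2.39726
log10(2.39726) = 0.379715
20 * 0.379715 = 7.5943
L = 85 + 7.5943 = 92.6 dB

92.6


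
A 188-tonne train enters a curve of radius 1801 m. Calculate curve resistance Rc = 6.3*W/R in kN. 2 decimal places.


Rc = 6.3 * W / R
Rc = 6.3 * 188 / 1801
Rc = 1184.4 / 1801
Rc = 0.66 kN

0.66


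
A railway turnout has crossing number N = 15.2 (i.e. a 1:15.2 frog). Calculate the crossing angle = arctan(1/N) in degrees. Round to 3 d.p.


1/N = 1/15.2 = 0.065789
angle = arctan(0.065789) = 0.065695 rad
angle = 0.065695 * 180/pi = 3.764 degrees

3.764


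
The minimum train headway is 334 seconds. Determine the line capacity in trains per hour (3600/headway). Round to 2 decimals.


Capacity = 3600 / headway
Capacity = 3600 / 334
Capacity = 10.78 trains/hour

10.78


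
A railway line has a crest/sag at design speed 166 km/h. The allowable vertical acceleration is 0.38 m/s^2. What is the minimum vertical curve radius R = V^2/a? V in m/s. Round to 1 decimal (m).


Convert speed: V = 166 / 3.6 = 46.1111 m/s
V^2 = 2126.2346 m^2/s^2
R_v = 2126.2346 / 0.38
R_v = 5595.4 m

5595.4


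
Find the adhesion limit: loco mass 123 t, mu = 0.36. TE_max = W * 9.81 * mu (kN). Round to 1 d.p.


TE_max = W * g * mu
TE_max = 123 * 9.81 * 0.36
TE_max = 1206.63 * 0.36
TE_max = 434.4 kN

434.4


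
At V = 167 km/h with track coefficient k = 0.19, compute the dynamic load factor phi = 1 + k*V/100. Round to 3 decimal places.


phi = 1 + k * V / 100
phi = 1 + 0.19 * 167 / 100
phi = 1 + 0.3173
phi = 1.317

1.317


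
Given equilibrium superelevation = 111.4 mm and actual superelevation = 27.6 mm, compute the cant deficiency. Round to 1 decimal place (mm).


Cant deficiency = equilibrium cant - actual cant
CD = 111.4 - 27.6
CD = 83.8 mm

83.8


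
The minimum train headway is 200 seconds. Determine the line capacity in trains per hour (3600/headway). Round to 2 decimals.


Capacity = 3600 / headway
Capacity = 3600 / 200
Capacity = 18.00 trains/hour

18.00


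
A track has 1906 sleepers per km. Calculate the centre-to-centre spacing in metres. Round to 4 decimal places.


Spacing = 1000 m / number of sleepers
Spacing = 1000 / 1906
Spacing = 0.5247 m

0.5247


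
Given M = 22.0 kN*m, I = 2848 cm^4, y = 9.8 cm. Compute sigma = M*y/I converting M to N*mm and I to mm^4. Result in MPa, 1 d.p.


Convert units:
M = 22.0 kN*m = 22000000 N*mm
y = 9.8 cm = 98 mm
I = 2848 cm^4 = 28480000 mm^4
sigma = 22000000 * 98 / 28480000
sigma = 75.7 MPa

75.7


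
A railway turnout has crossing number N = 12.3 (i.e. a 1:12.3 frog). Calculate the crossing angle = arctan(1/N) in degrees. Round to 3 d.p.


1/N = 1/12.3 = 0.081301
angle = arctan(0.081301) = 0.081122 rad
angle = 0.081122 * 180/pi = 4.648 degrees

4.648


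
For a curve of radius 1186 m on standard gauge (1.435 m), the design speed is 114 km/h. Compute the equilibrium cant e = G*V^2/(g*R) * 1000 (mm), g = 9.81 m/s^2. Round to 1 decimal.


Convert speed: V = 114 / 3.6 = 31.6667 m/s
Apply formula: e = 1.435 * 31.6667^2 / (9.81 * 1186)
e = 1.435 * 1002.7778 / 11634.66
e = 0.123681 m = 123.7 mm

123.7


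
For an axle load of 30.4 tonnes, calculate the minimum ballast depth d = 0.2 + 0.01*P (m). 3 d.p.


d = 0.2 + 0.01 * 30.4
d = 0.2 + 0.304
d = 0.504 m

0.504


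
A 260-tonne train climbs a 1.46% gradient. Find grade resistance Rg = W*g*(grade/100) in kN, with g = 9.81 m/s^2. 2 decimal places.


Rg = W * 9.81 * grade / 100
Rg = 260 * 9.81 * 1.46 / 100
Rg = 2550.6 * 0.0146
Rg = 37.24 kN

37.24


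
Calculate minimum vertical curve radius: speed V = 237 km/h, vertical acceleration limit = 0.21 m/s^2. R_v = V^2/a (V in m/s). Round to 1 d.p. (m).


Convert speed: V = 237 / 3.6 = 65.8333 m/s
V^2 = 4334.0278 m^2/s^2
R_v = 4334.0278 / 0.21
R_v = 20638.2 m

20638.2


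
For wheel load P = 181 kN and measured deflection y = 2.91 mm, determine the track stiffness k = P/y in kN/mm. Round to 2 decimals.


Track stiffness k = P / y
k = 181 / 2.91
k = 62.20 kN/mm

62.20


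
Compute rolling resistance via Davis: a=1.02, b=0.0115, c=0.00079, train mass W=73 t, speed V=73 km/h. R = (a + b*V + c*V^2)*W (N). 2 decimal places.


b*V = 0.0115 * 73 = 0.8395
c*V^2 = 0.00079 * 5329 = 4.20991
R_per_t = 1.02 + 0.8395 + 4.20991 = 6.06941 N/t
R_total = 6.06941 * 73 = 443.07 N

443.07


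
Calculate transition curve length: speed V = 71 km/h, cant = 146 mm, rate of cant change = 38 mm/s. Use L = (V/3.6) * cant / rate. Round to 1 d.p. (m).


Convert speed: V = 71 / 3.6 = 19.7222 m/s
L = 19.7222 * 146 / 38
L = 2879.4444 / 38
L = 75.8 m

75.8


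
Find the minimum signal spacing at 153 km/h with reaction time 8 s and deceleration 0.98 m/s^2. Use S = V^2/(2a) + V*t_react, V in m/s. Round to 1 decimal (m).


V = 153 / 3.6 = 42.5 m/s
Braking distance = 42.5^2 / (2*0.98) = 921.5561 m
Sighting distance = 42.5 * 8 = 340.0 m
S = 921.5561 + 340.0 = 1261.6 m

1261.6


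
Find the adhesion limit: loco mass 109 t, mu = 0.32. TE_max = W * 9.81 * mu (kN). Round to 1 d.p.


TE_max = W * g * mu
TE_max = 109 * 9.81 * 0.32
TE_max = 1069.29 * 0.32
TE_max = 342.2 kN

342.2


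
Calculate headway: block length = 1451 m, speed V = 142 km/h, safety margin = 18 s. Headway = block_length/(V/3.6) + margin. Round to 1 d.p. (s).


V = 142 / 3.6 = 39.4444 m/s
Block traversal time = 1451 / 39.4444 = 36.7859 s
Headway = 36.7859 + 18
Headway = 54.8 s

54.8


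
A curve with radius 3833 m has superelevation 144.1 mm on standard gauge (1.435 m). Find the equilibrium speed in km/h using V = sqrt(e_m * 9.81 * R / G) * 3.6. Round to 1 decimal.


Convert cant: e = 144.1 mm = 0.1441 m
V_ms = sqrt(0.1441 * 9.81 * 3833 / 1.435)
V_ms = sqrt(3775.894978) = 61.4483 m/s
V = 61.4483 * 3.6 = 221.2 km/h

221.2


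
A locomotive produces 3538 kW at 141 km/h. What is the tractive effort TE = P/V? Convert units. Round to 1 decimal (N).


Convert: P = 3538 kW = 3538000 W
V = 141 / 3.6 = 39.1667 m/s
TE = 3538000 / 39.1667
TE = 90331.9 N

90331.9


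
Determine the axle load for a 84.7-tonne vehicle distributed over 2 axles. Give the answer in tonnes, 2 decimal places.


Load per axle = total weight / number of axles
Load = 84.7 / 2
Load = 42.35 tonnes

42.35


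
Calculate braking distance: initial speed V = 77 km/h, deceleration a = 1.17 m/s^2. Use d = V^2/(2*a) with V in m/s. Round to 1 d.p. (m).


Convert speed: V = 77 / 3.6 = 21.3889 m/s
V^2 = 457.4846
d = 457.4846 / (2 * 1.17)
d = 457.4846 / 2.34
d = 195.5 m

195.5


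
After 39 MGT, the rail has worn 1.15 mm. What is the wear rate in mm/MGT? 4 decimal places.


Wear rate = total wear / cumulative tonnage
Rate = 1.15 / 39
Rate = 0.0295 mm/MGT

0.0295


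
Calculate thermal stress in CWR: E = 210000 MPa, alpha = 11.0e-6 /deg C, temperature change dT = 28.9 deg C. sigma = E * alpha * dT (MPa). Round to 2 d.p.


sigma = E * alpha * dT
sigma = 210000 * 11.0e-6 * 28.9
sigma = 2.31 * 28.9
sigma = 66.76 MPa

66.76


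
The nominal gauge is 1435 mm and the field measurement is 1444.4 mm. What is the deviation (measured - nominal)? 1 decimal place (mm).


Deviation = measured - nominal
Deviation = 1444.4 - 1435
Deviation = 9.4 mm

9.4


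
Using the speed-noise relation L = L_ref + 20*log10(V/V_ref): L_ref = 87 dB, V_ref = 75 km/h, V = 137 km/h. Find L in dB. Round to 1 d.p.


V/V_ref = 137 / 75 = 1.826667
log10(1.826667) = 0.261659
20 * 0.261659 = 5.2332
L = 87 + 5.2332 = 92.2 dB

92.2


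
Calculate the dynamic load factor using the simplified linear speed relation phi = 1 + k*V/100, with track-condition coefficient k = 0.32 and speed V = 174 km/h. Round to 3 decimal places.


phi = 1 + k * V / 100
phi = 1 + 0.32 * 174 / 100
phi = 1 + 0.5568
phi = 1.557

1.557


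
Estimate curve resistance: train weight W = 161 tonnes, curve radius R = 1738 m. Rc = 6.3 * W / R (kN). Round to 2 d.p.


Rc = 6.3 * W / R
Rc = 6.3 * 161 / 1738
Rc = 1014.3 / 1738
Rc = 0.58 kN

0.58


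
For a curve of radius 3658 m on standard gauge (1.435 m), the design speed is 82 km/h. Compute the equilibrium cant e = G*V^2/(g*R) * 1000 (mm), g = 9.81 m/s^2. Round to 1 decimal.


Convert speed: V = 82 / 3.6 = 22.7778 m/s
Apply formula: e = 1.435 * 22.7778^2 / (9.81 * 3658)
e = 1.435 * 518.8272 / 35884.98
e = 0.020747 m = 20.7 mm

20.7


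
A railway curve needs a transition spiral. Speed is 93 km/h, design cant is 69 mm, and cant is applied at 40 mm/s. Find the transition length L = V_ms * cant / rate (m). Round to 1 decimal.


Convert speed: V = 93 / 3.6 = 25.8333 m/s
L = 25.8333 * 69 / 40
L = 1782.5 / 40
L = 44.6 m

44.6


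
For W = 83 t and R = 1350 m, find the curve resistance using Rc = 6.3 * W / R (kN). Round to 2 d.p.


Rc = 6.3 * W / R
Rc = 6.3 * 83 / 1350
Rc = 522.9 / 1350
Rc = 0.39 kN

0.39


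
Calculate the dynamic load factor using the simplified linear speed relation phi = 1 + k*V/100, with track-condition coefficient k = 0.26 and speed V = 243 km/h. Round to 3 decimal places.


phi = 1 + k * V / 100
phi = 1 + 0.26 * 243 / 100
phi = 1 + 0.6318
phi = 1.632

1.632


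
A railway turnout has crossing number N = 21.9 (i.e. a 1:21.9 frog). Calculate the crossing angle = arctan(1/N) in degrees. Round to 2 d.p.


1/N = 1/21.9 = 0.045662
angle = arctan(0.045662) = 0.04563 rad
angle = 0.04563 * 180/pi = 2.61 degrees

2.61


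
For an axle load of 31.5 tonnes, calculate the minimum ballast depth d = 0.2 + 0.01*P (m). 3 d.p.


d = 0.2 + 0.01 * 31.5
d = 0.2 + 0.315
d = 0.515 m

0.515


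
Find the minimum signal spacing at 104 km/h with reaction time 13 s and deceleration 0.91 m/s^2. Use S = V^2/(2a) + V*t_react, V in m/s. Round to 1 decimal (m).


V = 104 / 3.6 = 28.8889 m/s
Braking distance = 28.8889^2 / (2*0.91) = 458.5538 m
Sighting distance = 28.8889 * 13 = 375.5556 m
S = 458.5538 + 375.5556 = 834.1 m

834.1


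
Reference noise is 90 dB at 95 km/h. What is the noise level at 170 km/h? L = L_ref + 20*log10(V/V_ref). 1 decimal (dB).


V/V_ref = 170 / 95 = 1.789474
log10(1.789474) = 0.252725
20 * 0.252725 = 5.0545
L = 90 + 5.0545 = 95.1 dB

95.1


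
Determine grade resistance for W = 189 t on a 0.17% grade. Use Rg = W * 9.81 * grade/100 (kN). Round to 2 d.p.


Rg = W * 9.81 * grade / 100
Rg = 189 * 9.81 * 0.17 / 100
Rg = 1854.09 * 0.0017
Rg = 3.15 kN

3.15


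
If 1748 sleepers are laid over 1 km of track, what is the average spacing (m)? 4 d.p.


Spacing = 1000 m / number of sleepers
Spacing = 1000 / 1748
Spacing = 0.5721 m

0.5721


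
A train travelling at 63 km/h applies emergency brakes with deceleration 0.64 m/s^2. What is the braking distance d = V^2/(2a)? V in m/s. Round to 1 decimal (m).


Convert speed: V = 63 / 3.6 = 17.5 m/s
V^2 = 306.25
d = 306.25 / (2 * 0.64)
d = 306.25 / 1.28
d = 239.3 m

239.3


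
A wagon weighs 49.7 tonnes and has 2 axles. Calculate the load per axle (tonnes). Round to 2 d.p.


Load per axle = total weight / number of axles
Load = 49.7 / 2
Load = 24.85 tonnes

24.85


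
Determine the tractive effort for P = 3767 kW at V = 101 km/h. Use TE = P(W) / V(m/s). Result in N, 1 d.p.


Convert: P = 3767 kW = 3767000 W
V = 101 / 3.6 = 28.0556 m/s
TE = 3767000 / 28.0556
TE = 134269.3 N

134269.3


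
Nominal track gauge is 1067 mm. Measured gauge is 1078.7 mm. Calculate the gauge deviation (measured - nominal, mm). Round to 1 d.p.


Deviation = measured - nominal
Deviation = 1078.7 - 1067
Deviation = 11.7 mm

11.7


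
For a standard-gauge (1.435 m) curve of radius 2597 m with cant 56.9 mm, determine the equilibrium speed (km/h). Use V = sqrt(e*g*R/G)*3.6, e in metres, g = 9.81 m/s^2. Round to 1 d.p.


Convert cant: e = 56.9 mm = 0.0569 m
V_ms = sqrt(0.0569 * 9.81 * 2597 / 1.435)
V_ms = sqrt(1010.185946) = 31.7834 m/s
V = 31.7834 * 3.6 = 114.4 km/h

114.4


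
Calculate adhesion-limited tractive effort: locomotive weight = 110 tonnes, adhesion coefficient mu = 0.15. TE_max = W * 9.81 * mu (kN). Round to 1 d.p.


TE_max = W * g * mu
TE_max = 110 * 9.81 * 0.15
TE_max = 1079.1 * 0.15
TE_max = 161.9 kN

161.9


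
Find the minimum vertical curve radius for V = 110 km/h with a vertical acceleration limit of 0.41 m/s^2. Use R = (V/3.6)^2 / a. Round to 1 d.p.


Convert speed: V = 110 / 3.6 = 30.5556 m/s
V^2 = 933.642 m^2/s^2
R_v = 933.642 / 0.41
R_v = 2277.2 m

2277.2


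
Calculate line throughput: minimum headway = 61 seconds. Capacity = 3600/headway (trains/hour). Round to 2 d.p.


Capacity = 3600 / headway
Capacity = 3600 / 61
Capacity = 59.02 trains/hour

59.02


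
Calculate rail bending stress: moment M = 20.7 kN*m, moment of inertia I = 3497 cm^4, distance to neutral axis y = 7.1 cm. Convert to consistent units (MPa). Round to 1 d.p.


Convert units:
M = 20.7 kN*m = 20700000 N*mm
y = 7.1 cm = 71 mm
I = 3497 cm^4 = 34970000 mm^4
sigma = 20700000 * 71 / 34970000
sigma = 42.0 MPa

42.0


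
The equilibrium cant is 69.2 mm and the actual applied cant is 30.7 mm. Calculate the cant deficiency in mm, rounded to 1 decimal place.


Cant deficiency = equilibrium cant - actual cant
CD = 69.2 - 30.7
CD = 38.5 mm

38.5


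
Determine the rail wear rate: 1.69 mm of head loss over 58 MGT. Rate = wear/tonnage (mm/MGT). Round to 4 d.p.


Wear rate = total wear / cumulative tonnage
Rate = 1.69 / 58
Rate = 0.0291 mm/MGT

0.0291


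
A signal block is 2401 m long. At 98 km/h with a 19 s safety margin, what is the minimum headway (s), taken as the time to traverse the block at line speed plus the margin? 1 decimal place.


V = 98 / 3.6 = 27.2222 m/s
Block traversal time = 2401 / 27.2222 = 88.2 s
Headway = 88.2 + 19
Headway = 107.2 s

107.2


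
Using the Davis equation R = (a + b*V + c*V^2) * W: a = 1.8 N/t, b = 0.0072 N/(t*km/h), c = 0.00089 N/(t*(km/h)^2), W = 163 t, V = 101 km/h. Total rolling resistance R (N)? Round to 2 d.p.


b*V = 0.0072 * 101 = 0.7272
c*V^2 = 0.00089 * 10201 = 9.07889
R_per_t = 1.8 + 0.7272 + 9.07889 = 11.60609 N/t
R_total = 11.60609 * 163 = 1891.79 N

1891.79


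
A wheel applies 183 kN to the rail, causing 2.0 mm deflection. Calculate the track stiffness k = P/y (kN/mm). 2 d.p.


Track stiffness k = P / y
k = 183 / 2.0
k = 91.50 kN/mm

91.50


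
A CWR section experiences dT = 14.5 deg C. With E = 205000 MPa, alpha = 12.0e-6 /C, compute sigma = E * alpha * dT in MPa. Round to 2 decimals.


sigma = E * alpha * dT
sigma = 205000 * 12.0e-6 * 14.5
sigma = 2.46 * 14.5
sigma = 35.67 MPa

35.67


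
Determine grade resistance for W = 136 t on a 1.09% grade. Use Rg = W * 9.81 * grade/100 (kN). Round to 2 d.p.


Rg = W * 9.81 * grade / 100
Rg = 136 * 9.81 * 1.09 / 100
Rg = 1334.16 * 0.0109
Rg = 14.54 kN

14.54


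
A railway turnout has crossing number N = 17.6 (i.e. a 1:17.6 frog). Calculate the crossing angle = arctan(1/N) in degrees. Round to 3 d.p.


1/N = 1/17.6 = 0.056818
angle = arctan(0.056818) = 0.056757 rad
angle = 0.056757 * 180/pi = 3.252 degrees

3.252


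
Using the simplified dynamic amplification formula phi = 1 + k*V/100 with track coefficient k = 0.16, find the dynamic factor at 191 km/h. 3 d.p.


phi = 1 + k * V / 100
phi = 1 + 0.16 * 191 / 100
phi = 1 + 0.3056
phi = 1.306

1.306


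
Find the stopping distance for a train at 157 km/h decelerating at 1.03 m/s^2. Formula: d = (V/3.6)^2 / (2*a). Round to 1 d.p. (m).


Convert speed: V = 157 / 3.6 = 43.6111 m/s
V^2 = 1901.929
d = 1901.929 / (2 * 1.03)
d = 1901.929 / 2.06
d = 923.3 m

923.3


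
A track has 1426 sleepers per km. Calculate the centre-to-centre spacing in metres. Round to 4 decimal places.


Spacing = 1000 m / number of sleepers
Spacing = 1000 / 1426
Spacing = 0.7013 m

0.7013


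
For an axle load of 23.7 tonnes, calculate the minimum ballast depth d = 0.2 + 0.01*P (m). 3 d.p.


d = 0.2 + 0.01 * 23.7
d = 0.2 + 0.237
d = 0.437 m

0.437


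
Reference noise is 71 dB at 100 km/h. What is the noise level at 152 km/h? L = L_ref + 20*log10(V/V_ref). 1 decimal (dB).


V/V_ref = 152 / 100 = 1.52
log10(1.52) = 0.181844
20 * 0.181844 = 3.6369
L = 71 + 3.6369 = 74.6 dB

74.6


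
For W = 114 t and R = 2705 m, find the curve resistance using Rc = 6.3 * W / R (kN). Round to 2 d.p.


Rc = 6.3 * W / R
Rc = 6.3 * 114 / 2705
Rc = 718.2 / 2705
Rc = 0.27 kN

0.27


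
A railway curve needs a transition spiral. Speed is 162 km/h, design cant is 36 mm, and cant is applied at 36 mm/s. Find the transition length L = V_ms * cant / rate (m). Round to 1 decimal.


Convert speed: V = 162 / 3.6 = 45.0 m/s
L = 45.0 * 36 / 36
L = 1620.0 / 36
L = 45.0 m

45.0


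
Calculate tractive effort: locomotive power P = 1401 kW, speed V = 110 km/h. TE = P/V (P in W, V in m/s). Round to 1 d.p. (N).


Convert: P = 1401 kW = 1401000 W
V = 110 / 3.6 = 30.5556 m/s
TE = 1401000 / 30.5556
TE = 45850.9 N

45850.9


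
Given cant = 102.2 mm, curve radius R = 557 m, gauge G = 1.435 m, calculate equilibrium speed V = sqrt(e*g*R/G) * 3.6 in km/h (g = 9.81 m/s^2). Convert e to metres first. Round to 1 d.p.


Convert cant: e = 102.2 mm = 0.1022 m
V_ms = sqrt(0.1022 * 9.81 * 557 / 1.435)
V_ms = sqrt(389.155522) = 19.727 m/s
V = 19.727 * 3.6 = 71.0 km/h

71.0


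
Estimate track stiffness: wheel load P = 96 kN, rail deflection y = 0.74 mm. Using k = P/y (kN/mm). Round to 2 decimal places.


Track stiffness k = P / y
k = 96 / 0.74
k = 129.73 kN/mm

129.73


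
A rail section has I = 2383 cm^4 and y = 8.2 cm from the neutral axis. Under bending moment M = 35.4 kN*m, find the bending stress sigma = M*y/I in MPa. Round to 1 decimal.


Convert units:
M = 35.4 kN*m = 35400000 N*mm
y = 8.2 cm = 82 mm
I = 2383 cm^4 = 23830000 mm^4
sigma = 35400000 * 82 / 23830000
sigma = 121.8 MPa

121.8


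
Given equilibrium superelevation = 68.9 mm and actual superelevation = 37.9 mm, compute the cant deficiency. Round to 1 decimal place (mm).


Cant deficiency = equilibrium cant - actual cant
CD = 68.9 - 37.9
CD = 31.0 mm

31.0


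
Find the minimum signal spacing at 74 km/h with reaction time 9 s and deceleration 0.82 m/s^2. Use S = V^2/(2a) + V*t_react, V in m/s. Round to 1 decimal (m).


V = 74 / 3.6 = 20.5556 m/s
Braking distance = 20.5556^2 / (2*0.82) = 257.6408 m
Sighting distance = 20.5556 * 9 = 185.0 m
S = 257.6408 + 185.0 = 442.6 m

442.6


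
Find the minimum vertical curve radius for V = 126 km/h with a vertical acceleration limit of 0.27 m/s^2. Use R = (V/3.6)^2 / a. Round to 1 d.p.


Convert speed: V = 126 / 3.6 = 35.0 m/s
V^2 = 1225.0 m^2/s^2
R_v = 1225.0 / 0.27
R_v = 4537.0 m

4537.0


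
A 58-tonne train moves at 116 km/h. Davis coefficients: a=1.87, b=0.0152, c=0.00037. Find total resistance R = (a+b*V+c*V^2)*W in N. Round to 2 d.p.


b*V = 0.0152 * 116 = 1.7632
c*V^2 = 0.00037 * 13456 = 4.97872
R_per_t = 1.87 + 1.7632 + 4.97872 = 8.61192 N/t
R_total = 8.61192 * 58 = 499.49 N

499.49


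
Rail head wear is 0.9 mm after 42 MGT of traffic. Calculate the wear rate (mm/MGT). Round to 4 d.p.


Wear rate = total wear / cumulative tonnage
Rate = 0.9 / 42
Rate = 0.0214 mm/MGT

0.0214


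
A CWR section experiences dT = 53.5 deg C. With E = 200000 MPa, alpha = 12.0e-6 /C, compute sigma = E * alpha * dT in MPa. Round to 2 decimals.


sigma = E * alpha * dT
sigma = 200000 * 12.0e-6 * 53.5
sigma = 2.4 * 53.5
sigma = 128.40 MPa

128.40


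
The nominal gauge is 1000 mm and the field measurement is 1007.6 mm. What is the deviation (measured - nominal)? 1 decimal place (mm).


Deviation = measured - nominal
Deviation = 1007.6 - 1000
Deviation = 7.6 mm

7.6


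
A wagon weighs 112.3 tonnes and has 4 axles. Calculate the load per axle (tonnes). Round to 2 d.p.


Load per axle = total weight / number of axles
Load = 112.3 / 4
Load = 28.08 tonnes

28.08


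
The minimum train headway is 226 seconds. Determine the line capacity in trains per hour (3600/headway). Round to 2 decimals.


Capacity = 3600 / headway
Capacity = 3600 / 226
Capacity = 15.93 trains/hour

15.93


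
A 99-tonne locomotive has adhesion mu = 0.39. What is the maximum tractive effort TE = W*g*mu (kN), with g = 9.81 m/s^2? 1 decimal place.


TE_max = W * g * mu
TE_max = 99 * 9.81 * 0.39
TE_max = 971.19 * 0.39
TE_max = 378.8 kN

378.8


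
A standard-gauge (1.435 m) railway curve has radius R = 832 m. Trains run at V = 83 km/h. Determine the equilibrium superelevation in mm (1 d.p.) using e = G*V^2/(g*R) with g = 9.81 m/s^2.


Convert speed: V = 83 / 3.6 = 23.0556 m/s
Apply formula: e = 1.435 * 23.0556^2 / (9.81 * 832)
e = 1.435 * 531.5586 / 8161.92
e = 0.093457 m = 93.5 mm

93.5


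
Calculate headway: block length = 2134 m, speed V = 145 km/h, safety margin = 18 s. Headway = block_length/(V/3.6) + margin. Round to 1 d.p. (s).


V = 145 / 3.6 = 40.2778 m/s
Block traversal time = 2134 / 40.2778 = 52.9821 s
Headway = 52.9821 + 18
Headway = 71.0 s

71.0


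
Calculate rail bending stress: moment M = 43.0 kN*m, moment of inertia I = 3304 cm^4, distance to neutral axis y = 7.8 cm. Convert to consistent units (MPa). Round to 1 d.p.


Convert units:
M = 43.0 kN*m = 43000000 N*mm
y = 7.8 cm = 78 mm
I = 3304 cm^4 = 33040000 mm^4
sigma = 43000000 * 78 / 33040000
sigma = 101.5 MPa

101.5


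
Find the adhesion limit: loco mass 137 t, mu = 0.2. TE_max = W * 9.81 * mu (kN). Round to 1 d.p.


TE_max = W * g * mu
TE_max = 137 * 9.81 * 0.2
TE_max = 1343.97 * 0.2
TE_max = 268.8 kN

268.8


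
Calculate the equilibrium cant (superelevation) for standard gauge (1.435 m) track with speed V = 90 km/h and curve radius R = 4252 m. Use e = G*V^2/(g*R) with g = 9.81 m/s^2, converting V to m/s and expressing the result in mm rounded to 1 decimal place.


Convert speed: V = 90 / 3.6 = 25.0 m/s
Apply formula: e = 1.435 * 25.0^2 / (9.81 * 4252)
e = 1.435 * 625.0 / 41712.12
e = 0.021502 m = 21.5 mm

21.5


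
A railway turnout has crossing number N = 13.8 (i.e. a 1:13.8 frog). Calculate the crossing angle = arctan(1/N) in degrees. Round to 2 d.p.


1/N = 1/13.8 = 0.072464
angle = arctan(0.072464) = 0.072337 rad
angle = 0.072337 * 180/pi = 4.14 degrees

4.14


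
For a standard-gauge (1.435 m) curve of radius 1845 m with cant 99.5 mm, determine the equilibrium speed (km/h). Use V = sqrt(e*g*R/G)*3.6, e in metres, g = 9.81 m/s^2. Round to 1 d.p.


Convert cant: e = 99.5 mm = 0.0995 m
V_ms = sqrt(0.0995 * 9.81 * 1845 / 1.435)
V_ms = sqrt(1254.979286) = 35.4257 m/s
V = 35.4257 * 3.6 = 127.5 km/h

127.5


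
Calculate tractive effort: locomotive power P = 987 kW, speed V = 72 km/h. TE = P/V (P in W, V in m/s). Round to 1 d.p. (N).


Convert: P = 987 kW = 987000 W
V = 72 / 3.6 = 20.0 m/s
TE = 987000 / 20.0
TE = 49350.0 N

49350.0


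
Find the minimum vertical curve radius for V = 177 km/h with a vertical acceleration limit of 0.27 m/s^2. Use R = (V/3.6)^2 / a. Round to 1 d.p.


Convert speed: V = 177 / 3.6 = 49.1667 m/s
V^2 = 2417.3611 m^2/s^2
R_v = 2417.3611 / 0.27
R_v = 8953.2 m

8953.2


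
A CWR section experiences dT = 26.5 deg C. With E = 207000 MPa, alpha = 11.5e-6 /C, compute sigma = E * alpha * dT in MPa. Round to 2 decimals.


sigma = E * alpha * dT
sigma = 207000 * 11.5e-6 * 26.5
sigma = 2.3805 * 26.5
sigma = 63.08 MPa

63.08


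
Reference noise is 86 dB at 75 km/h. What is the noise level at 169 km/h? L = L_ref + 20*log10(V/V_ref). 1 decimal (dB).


V/V_ref = 169 / 75 = 2.253333
log10(2.253333) = 0.352825
20 * 0.352825 = 7.0565
L = 86 + 7.0565 = 93.1 dB

93.1


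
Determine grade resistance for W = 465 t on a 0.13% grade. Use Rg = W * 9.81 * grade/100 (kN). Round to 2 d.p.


Rg = W * 9.81 * grade / 100
Rg = 465 * 9.81 * 0.13 / 100
Rg = 4561.65 * 0.0013
Rg = 5.93 kN

5.93


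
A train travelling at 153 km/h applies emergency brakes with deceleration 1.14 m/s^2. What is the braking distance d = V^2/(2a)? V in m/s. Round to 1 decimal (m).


Convert speed: V = 153 / 3.6 = 42.5 m/s
V^2 = 1806.25
d = 1806.25 / (2 * 1.14)
d = 1806.25 / 2.28
d = 792.2 m

792.2


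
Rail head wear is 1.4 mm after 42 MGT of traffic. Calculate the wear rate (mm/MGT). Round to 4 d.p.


Wear rate = total wear / cumulative tonnage
Rate = 1.4 / 42
Rate = 0.0333 mm/MGT

0.0333


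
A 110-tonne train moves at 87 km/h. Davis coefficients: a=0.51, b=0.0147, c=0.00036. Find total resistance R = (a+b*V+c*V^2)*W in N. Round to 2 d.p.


b*V = 0.0147 * 87 = 1.2789
c*V^2 = 0.00036 * 7569 = 2.72484
R_per_t = 0.51 + 1.2789 + 2.72484 = 4.51374 N/t
R_total = 4.51374 * 110 = 496.51 N

496.51


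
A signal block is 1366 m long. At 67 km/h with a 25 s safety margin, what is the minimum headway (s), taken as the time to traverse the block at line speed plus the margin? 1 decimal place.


V = 67 / 3.6 = 18.6111 m/s
Block traversal time = 1366 / 18.6111 = 73.397 s
Headway = 73.397 + 25
Headway = 98.4 s

98.4


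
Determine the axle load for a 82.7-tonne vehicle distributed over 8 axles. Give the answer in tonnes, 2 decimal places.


Load per axle = total weight / number of axles
Load = 82.7 / 8
Load = 10.34 tonnes

10.34


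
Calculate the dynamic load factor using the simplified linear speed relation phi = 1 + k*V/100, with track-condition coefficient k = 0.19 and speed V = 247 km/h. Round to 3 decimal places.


phi = 1 + k * V / 100
phi = 1 + 0.19 * 247 / 100
phi = 1 + 0.4693
phi = 1.469

1.469


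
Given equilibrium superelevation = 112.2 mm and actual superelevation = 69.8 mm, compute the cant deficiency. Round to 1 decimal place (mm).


Cant deficiency = equilibrium cant - actual cant
CD = 112.2 - 69.8
CD = 42.4 mm

42.4


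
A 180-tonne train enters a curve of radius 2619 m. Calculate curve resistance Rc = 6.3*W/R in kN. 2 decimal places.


Rc = 6.3 * W / R
Rc = 6.3 * 180 / 2619
Rc = 1134.0 / 2619
Rc = 0.43 kN

0.43


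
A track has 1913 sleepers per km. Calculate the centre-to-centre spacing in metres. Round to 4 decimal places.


Spacing = 1000 m / number of sleepers
Spacing = 1000 / 1913
Spacing = 0.5227 m

0.5227


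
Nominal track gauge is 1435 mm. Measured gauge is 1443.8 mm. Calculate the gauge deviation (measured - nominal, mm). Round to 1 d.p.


Deviation = measured - nominal
Deviation = 1443.8 - 1435
Deviation = 8.8 mm

8.8


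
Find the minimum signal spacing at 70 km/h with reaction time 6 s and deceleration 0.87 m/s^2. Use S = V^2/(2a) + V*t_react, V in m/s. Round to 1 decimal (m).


V = 70 / 3.6 = 19.4444 m/s
Braking distance = 19.4444^2 / (2*0.87) = 217.291 m
Sighting distance = 19.4444 * 6 = 116.6667 m
S = 217.291 + 116.6667 = 334.0 m

334.0


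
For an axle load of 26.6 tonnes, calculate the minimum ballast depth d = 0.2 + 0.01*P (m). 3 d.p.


d = 0.2 + 0.01 * 26.6
d = 0.2 + 0.266
d = 0.466 m

0.466


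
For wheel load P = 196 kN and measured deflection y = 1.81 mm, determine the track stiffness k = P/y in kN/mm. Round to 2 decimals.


Track stiffness k = P / y
k = 196 / 1.81
k = 108.29 kN/mm

108.29


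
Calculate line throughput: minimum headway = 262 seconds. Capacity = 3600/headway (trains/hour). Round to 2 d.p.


Capacity = 3600 / headway
Capacity = 3600 / 262
Capacity = 13.74 trains/hour

13.74


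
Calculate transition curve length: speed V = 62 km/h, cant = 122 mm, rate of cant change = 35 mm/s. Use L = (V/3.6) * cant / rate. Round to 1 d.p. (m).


Convert speed: V = 62 / 3.6 = 17.2222 m/s
L = 17.2222 * 122 / 35
L = 2101.1111 / 35
L = 60.0 m

60.0


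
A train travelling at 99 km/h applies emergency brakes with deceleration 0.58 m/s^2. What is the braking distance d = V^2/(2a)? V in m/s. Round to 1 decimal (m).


Convert speed: V = 99 / 3.6 = 27.5 m/s
V^2 = 756.25
d = 756.25 / (2 * 0.58)
d = 756.25 / 1.16
d = 651.9 m

651.9


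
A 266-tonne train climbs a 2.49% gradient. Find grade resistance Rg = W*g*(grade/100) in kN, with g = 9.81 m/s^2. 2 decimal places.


Rg = W * 9.81 * grade / 100
Rg = 266 * 9.81 * 2.49 / 100
Rg = 2609.46 * 0.0249
Rg = 64.98 kN

64.98


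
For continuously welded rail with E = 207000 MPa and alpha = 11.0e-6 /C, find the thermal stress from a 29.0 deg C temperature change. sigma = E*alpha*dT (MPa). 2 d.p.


sigma = E * alpha * dT
sigma = 207000 * 11.0e-6 * 29.0
sigma = 2.277 * 29.0
sigma = 66.03 MPa

66.03


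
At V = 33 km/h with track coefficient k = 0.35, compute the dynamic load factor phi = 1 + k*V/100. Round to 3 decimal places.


phi = 1 + k * V / 100
phi = 1 + 0.35 * 33 / 100
phi = 1 + 0.1155
phi = 1.116

1.116


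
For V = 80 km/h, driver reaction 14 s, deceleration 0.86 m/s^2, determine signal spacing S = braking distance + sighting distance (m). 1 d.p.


V = 80 / 3.6 = 22.2222 m/s
Braking distance = 22.2222^2 / (2*0.86) = 287.1088 m
Sighting distance = 22.2222 * 14 = 311.1111 m
S = 287.1088 + 311.1111 = 598.2 m

598.2


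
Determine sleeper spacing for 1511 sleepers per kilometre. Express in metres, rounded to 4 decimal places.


Spacing = 1000 m / number of sleepers
Spacing = 1000 / 1511
Spacing = 0.6618 m

0.6618


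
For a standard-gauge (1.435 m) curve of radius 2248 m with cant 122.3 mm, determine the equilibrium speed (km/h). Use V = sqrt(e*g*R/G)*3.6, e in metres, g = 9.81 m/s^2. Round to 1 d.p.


Convert cant: e = 122.3 mm = 0.1223 m
V_ms = sqrt(0.1223 * 9.81 * 2248 / 1.435)
V_ms = sqrt(1879.489355) = 43.3531 m/s
V = 43.3531 * 3.6 = 156.1 km/h

156.1


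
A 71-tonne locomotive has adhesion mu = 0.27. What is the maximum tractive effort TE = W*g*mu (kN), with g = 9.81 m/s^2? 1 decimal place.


TE_max = W * g * mu
TE_max = 71 * 9.81 * 0.27
TE_max = 696.51 * 0.27
TE_max = 188.1 kN

188.1


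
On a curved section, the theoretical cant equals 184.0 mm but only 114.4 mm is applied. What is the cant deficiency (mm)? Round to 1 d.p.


Cant deficiency = equilibrium cant - actual cant
CD = 184.0 - 114.4
CD = 69.6 mm

69.6


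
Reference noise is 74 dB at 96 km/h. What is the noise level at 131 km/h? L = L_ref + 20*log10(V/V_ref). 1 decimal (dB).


V/V_ref = 131 / 96 = 1.364583
log10(1.364583) = 0.135
20 * 0.135 = 2.7
L = 74 + 2.7 = 76.7 dB

76.7


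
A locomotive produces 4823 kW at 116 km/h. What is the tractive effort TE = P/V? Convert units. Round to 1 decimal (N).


Convert: P = 4823 kW = 4823000 W
V = 116 / 3.6 = 32.2222 m/s
TE = 4823000 / 32.2222
TE = 149679.3 N

149679.3


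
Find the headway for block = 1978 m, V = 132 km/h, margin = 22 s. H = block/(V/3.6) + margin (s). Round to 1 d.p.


V = 132 / 3.6 = 36.6667 m/s
Block traversal time = 1978 / 36.6667 = 53.9455 s
Headway = 53.9455 + 22
Headway = 75.9 s

75.9


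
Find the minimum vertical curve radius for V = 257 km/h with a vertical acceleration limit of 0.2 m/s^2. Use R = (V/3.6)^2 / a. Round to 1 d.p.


Convert speed: V = 257 / 3.6 = 71.3889 m/s
V^2 = 5096.3735 m^2/s^2
R_v = 5096.3735 / 0.2
R_v = 25481.9 m

25481.9


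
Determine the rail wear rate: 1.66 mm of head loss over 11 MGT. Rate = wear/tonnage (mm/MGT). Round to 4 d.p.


Wear rate = total wear / cumulative tonnage
Rate = 1.66 / 11
Rate = 0.1509 mm/MGT

0.1509


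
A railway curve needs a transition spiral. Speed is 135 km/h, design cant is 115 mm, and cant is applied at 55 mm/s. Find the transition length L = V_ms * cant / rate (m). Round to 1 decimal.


Convert speed: V = 135 / 3.6 = 37.5 m/s
L = 37.5 * 115 / 55
L = 4312.5 / 55
L = 78.4 m

78.4


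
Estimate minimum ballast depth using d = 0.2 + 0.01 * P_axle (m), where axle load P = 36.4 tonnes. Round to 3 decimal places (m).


d = 0.2 + 0.01 * 36.4
d = 0.2 + 0.364
d = 0.564 m

0.564


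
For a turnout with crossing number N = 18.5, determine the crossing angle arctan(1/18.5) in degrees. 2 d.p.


1/N = 1/18.5 = 0.054054
angle = arctan(0.054054) = 0.054002 rad
angle = 0.054002 * 180/pi = 3.09 degrees

3.09


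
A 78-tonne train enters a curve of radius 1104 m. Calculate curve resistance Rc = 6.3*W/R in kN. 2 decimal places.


Rc = 6.3 * W / R
Rc = 6.3 * 78 / 1104
Rc = 491.4 / 1104
Rc = 0.45 kN

0.45


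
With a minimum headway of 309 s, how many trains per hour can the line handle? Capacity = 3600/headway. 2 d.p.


Capacity = 3600 / headway
Capacity = 3600 / 309
Capacity = 11.65 trains/hour

11.65


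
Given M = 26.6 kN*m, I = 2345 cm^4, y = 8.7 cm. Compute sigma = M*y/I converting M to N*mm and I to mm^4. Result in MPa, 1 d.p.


Convert units:
M = 26.6 kN*m = 26600000 N*mm
y = 8.7 cm = 87 mm
I = 2345 cm^4 = 23450000 mm^4
sigma = 26600000 * 87 / 23450000
sigma = 98.7 MPa

98.7


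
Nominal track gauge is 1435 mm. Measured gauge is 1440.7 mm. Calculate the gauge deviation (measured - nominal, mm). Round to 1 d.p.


Deviation = measured - nominal
Deviation = 1440.7 - 1435
Deviation = 5.7 mm

5.7


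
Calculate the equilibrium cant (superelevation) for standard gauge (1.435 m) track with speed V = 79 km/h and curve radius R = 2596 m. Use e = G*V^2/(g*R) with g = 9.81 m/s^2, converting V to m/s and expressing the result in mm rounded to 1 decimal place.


Convert speed: V = 79 / 3.6 = 21.9444 m/s
Apply formula: e = 1.435 * 21.9444^2 / (9.81 * 2596)
e = 1.435 * 481.5586 / 25466.76
e = 0.027135 m = 27.1 mm

27.1


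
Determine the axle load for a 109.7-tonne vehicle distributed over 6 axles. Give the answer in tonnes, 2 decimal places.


Load per axle = total weight / number of axles
Load = 109.7 / 6
Load = 18.28 tonnes

18.28


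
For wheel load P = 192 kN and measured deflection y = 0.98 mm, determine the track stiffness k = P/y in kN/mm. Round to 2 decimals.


Track stiffness k = P / y
k = 192 / 0.98
k = 195.92 kN/mm

195.92


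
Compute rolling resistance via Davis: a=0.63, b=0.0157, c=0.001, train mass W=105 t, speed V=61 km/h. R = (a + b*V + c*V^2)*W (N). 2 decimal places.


b*V = 0.0157 * 61 = 0.9577
c*V^2 = 0.001 * 3721 = 3.721
R_per_t = 0.63 + 0.9577 + 3.721 = 5.3087 N/t
R_total = 5.3087 * 105 = 557.41 N

557.41


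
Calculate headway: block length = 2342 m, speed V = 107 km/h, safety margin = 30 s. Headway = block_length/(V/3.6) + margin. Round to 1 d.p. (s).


V = 107 / 3.6 = 29.7222 m/s
Block traversal time = 2342 / 29.7222 = 78.7963 s
Headway = 78.7963 + 30
Headway = 108.8 s

108.8


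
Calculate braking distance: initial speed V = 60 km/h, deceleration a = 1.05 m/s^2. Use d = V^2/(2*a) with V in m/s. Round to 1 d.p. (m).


Convert speed: V = 60 / 3.6 = 16.6667 m/s
V^2 = 277.7778
d = 277.7778 / (2 * 1.05)
d = 277.7778 / 2.1
d = 132.3 m

132.3


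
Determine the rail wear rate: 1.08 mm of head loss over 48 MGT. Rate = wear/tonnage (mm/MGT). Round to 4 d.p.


Wear rate = total wear / cumulative tonnage
Rate = 1.08 / 48
Rate = 0.0225 mm/MGT

0.0225


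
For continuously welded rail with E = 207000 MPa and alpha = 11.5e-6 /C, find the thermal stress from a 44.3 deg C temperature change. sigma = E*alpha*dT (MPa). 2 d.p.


sigma = E * alpha * dT
sigma = 207000 * 11.5e-6 * 44.3
sigma = 2.3805 * 44.3
sigma = 105.46 MPa

105.46


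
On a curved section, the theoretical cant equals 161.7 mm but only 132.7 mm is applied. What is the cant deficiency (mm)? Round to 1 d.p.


Cant deficiency = equilibrium cant - actual cant
CD = 161.7 - 132.7
CD = 29.0 mm

29.0


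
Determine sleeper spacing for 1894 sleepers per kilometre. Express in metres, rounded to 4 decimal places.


Spacing = 1000 m / number of sleepers
Spacing = 1000 / 1894
Spacing = 0.5280 m

0.5280


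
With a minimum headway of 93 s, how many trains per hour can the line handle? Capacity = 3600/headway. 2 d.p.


Capacity = 3600 / headway
Capacity = 3600 / 93
Capacity = 38.71 trains/hour

38.71


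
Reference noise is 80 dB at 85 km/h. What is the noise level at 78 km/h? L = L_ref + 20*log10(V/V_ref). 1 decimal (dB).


V/V_ref = 78 / 85 = 0.917647
log10(0.917647) = -0.037324
20 * -0.037324 = -0.7465
L = 80 + -0.7465 = 79.3 dB

79.3


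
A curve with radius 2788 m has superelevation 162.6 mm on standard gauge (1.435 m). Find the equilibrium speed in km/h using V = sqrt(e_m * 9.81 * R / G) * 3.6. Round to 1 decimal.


Convert cant: e = 162.6 mm = 0.1626 m
V_ms = sqrt(0.1626 * 9.81 * 2788 / 1.435)
V_ms = sqrt(3099.063086) = 55.6692 m/s
V = 55.6692 * 3.6 = 200.4 km/h

200.4


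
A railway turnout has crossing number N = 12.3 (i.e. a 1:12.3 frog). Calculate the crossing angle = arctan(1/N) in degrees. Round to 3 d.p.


1/N = 1/12.3 = 0.081301
angle = arctan(0.081301) = 0.081122 rad
angle = 0.081122 * 180/pi = 4.648 degrees

4.648


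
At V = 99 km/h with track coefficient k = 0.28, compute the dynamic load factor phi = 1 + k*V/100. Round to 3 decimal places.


phi = 1 + k * V / 100
phi = 1 + 0.28 * 99 / 100
phi = 1 + 0.2772
phi = 1.277

1.277


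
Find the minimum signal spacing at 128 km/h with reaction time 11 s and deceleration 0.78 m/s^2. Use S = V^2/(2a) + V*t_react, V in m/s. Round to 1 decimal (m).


V = 128 / 3.6 = 35.5556 m/s
Braking distance = 35.5556^2 / (2*0.78) = 810.383 m
Sighting distance = 35.5556 * 11 = 391.1111 m
S = 810.383 + 391.1111 = 1201.5 m

1201.5


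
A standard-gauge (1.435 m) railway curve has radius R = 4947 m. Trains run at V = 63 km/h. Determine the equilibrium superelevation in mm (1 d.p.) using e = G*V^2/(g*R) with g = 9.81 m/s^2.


Convert speed: V = 63 / 3.6 = 17.5 m/s
Apply formula: e = 1.435 * 17.5^2 / (9.81 * 4947)
e = 1.435 * 306.25 / 48530.07
e = 0.009056 m = 9.1 mm

9.1


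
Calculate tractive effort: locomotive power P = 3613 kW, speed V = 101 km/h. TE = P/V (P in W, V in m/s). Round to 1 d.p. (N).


Convert: P = 3613 kW = 3613000 W
V = 101 / 3.6 = 28.0556 m/s
TE = 3613000 / 28.0556
TE = 128780.2 N

128780.2


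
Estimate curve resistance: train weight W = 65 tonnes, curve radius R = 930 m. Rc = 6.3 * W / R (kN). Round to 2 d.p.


Rc = 6.3 * W / R
Rc = 6.3 * 65 / 930
Rc = 409.5 / 930
Rc = 0.44 kN

0.44


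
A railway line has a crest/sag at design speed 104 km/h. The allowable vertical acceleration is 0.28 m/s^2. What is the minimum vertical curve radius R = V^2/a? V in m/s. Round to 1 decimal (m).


Convert speed: V = 104 / 3.6 = 28.8889 m/s
V^2 = 834.5679 m^2/s^2
R_v = 834.5679 / 0.28
R_v = 2980.6 m

2980.6


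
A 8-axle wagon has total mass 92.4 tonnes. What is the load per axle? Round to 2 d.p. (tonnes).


Load per axle = total weight / number of axles
Load = 92.4 / 8
Load = 11.55 tonnes

11.55


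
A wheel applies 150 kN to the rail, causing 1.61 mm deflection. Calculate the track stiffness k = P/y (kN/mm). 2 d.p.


Track stiffness k = P / y
k = 150 / 1.61
k = 93.17 kN/mm

93.17


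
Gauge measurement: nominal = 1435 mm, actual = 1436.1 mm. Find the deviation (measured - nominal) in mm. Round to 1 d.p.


Deviation = measured - nominal
Deviation = 1436.1 - 1435
Deviation = 1.1 mm

1.1


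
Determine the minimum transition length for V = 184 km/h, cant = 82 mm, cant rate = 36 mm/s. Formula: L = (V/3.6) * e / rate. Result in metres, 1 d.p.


Convert speed: V = 184 / 3.6 = 51.1111 m/s
L = 51.1111 * 82 / 36
L = 4191.1111 / 36
L = 116.4 m

116.4
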